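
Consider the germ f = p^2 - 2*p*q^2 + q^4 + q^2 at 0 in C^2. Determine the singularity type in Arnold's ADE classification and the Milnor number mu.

Type A1, Milnor number mu = 1.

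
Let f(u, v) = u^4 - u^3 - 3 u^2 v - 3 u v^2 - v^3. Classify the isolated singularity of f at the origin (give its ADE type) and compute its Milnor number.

The Hessian of f at 0 has rank 0. Corank 2; j^3 = -(u + v)^3 is a perfect cube, so E-series; the 4-jet and mu = 6 give E_6.

Type E_6, Milnor number mu = 6.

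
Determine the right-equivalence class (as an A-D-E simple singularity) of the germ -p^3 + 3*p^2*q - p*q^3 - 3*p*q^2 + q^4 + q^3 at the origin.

The Hessian of f at 0 has rank 0. Corank 2; j^3 = -(p - q)^3 is a perfect cube, so E-series; the 4-jet and mu = 7 give E_7.

E_{7}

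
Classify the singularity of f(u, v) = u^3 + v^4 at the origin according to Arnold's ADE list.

The Hessian of f at 0 has rank 0. Corank 2; j^3 = u^3 is a perfect cube, so E-series; the 4-jet and mu = 6 give E_6.

E_{6}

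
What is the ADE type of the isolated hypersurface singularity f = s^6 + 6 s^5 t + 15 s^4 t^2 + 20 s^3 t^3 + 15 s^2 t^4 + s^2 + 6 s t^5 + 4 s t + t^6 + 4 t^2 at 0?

A_5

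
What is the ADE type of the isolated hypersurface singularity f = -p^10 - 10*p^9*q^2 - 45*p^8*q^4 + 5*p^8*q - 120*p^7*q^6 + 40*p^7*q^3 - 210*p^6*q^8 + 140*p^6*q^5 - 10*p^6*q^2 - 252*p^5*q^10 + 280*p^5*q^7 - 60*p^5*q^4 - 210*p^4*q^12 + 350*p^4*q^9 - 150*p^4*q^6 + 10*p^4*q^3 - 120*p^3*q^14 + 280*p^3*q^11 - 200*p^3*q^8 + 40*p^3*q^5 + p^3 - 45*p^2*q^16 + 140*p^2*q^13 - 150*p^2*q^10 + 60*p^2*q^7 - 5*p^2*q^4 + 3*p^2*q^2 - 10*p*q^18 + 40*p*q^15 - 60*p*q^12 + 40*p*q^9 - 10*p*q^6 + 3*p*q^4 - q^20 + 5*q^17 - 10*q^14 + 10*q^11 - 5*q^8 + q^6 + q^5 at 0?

E_{8}

The Hessian of f at 0 is [[0, 0], [0, 0]] with rank 0, so corank 2. A Groebner basis of the Jacobian ideal J(f) in C{p,q} is {q^4, p^3, p^2/2 + p*q^2}; counting standard monomials gives mu = 8. Corank 2; j^3 = p^3 is a perfect cube, so E-series; the 5-jet and mu = 8 give E_8.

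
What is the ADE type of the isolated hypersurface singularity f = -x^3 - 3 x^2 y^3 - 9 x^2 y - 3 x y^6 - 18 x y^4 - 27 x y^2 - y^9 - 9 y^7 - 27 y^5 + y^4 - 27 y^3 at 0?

The Hessian of f at 0 has rank 0. Corank 2; j^3 = -(x + 3*y)^3 is a perfect cube, so E-series; the 4-jet and mu = 6 give E_6.

E_6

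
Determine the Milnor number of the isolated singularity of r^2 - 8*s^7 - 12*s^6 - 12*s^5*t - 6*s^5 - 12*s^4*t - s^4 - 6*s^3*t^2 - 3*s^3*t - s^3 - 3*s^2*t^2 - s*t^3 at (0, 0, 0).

7

The Hessian of f at 0 has rank 1. Corank 2; j^3 = -s^3 is a perfect cube, so E-series; the 4-jet and mu = 7 give E_7.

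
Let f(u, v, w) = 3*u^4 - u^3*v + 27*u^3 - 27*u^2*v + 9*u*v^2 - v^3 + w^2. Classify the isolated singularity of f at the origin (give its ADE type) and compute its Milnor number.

The Hessian of f at 0 is [[0, 0, 0], [0, 0, 0], [0, 0, 2]] with rank 1, so corank 2. A Groebner basis of the Jacobian ideal J(f) in C{u,v,w} is {19683*u^2 - 13122*u*v + v^4 + 27*v^3 + 2187*v^2, u^3 + 27*u^2 - 18*u*v + 3*v^2, u^2*v + 81*u^2 - 54*u*v + 9*v^2, 162*u^2 + u*v^2 - 108*u*v - v^3/9 + 18*v^2, w}; counting standard monomials gives mu = 7. Corank 2; j^3 = (3*u - v)^3 is a perfect cube, so E-series; the 4-jet and mu = 7 give E_7.

Type E7, Milnor number mu = 7.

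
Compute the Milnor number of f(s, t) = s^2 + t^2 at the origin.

1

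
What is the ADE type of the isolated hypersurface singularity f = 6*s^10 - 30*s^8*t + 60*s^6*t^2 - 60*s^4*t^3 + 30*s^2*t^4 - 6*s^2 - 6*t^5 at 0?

A_4

The Hessian of f at 0 has rank 1. Corank 1: A-series; mu = 4 gives A_4.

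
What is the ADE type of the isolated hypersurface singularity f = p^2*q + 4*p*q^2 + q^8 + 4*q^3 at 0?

D_9

The Hessian of f at 0 has rank 0. Corank 2; j^3 = q*(p + 2*q)^2 has shape L^2 M (L != M), so D-series; mu = 9 gives D_9.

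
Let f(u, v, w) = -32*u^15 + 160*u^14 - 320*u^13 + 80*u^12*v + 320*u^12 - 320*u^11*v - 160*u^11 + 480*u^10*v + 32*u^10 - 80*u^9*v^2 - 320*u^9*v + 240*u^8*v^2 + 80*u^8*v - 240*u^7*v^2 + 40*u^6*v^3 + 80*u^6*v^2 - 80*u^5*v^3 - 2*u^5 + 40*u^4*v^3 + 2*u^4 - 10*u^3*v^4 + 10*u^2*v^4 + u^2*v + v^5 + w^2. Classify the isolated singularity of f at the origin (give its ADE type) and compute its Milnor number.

The Hessian of f at 0 is [[0, 0, 0], [0, 0, 0], [0, 0, 2]] with rank 1, so corank 2. A Groebner basis of the Jacobian ideal J(f) in C{u,v,w} is {u^2/5 + v^4, u^3, u*v, w}; counting standard monomials gives mu = 6. Corank 2; j^3 = u^2*v has shape L^2 M (L != M), so D-series; mu = 6 gives D_6.

Type D_6, Milnor number mu = 6.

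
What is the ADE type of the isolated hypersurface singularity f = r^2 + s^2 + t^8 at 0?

A_7

The Hessian of f at 0 is [[2, 0, 0], [0, 0, 0], [0, 0, 2]] with rank 2, so corank 1. A Groebner basis of the Jacobian ideal J(f) in C{s,t,r} is {t^7, s, r}; counting standard monomials gives mu = 7. Corank 1: A-series; mu = 7 gives A_7.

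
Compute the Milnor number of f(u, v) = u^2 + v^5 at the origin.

4

The Hessian of f at 0 has rank 1. Corank 1: A-series; mu = 4 gives A_4.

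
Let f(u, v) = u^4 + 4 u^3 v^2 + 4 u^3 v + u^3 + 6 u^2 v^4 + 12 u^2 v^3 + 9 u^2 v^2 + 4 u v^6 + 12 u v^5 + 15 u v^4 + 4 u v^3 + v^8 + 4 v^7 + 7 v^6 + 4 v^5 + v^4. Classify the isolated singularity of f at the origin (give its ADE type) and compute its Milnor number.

Type E_{6}, Milnor number mu = 6.

The Hessian of f at 0 has rank 0. Corank 2; j^3 = u^3 is a perfect cube, so E-series; the 4-jet and mu = 6 give E_6.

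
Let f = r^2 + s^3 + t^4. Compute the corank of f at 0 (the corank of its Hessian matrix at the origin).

2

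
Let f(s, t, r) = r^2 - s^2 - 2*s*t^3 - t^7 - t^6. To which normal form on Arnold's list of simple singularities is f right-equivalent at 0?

The Hessian of f at 0 is [[-2, 0, 0], [0, 0, 0], [0, 0, 2]] with rank 2, so corank 1. A Groebner basis of the Jacobian ideal J(f) in C{s,t,r} is {s + t^3, s^2, r}; counting standard monomials gives mu = 6. Corank 1: A-series; mu = 6 gives A_6.

A_{6}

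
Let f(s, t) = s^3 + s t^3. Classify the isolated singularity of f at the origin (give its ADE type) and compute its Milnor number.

The Hessian of f at 0 has rank 0. Corank 2; j^3 = s^3 is a perfect cube, so E-series; the 4-jet and mu = 7 give E_7.

Type E7, Milnor number mu = 7.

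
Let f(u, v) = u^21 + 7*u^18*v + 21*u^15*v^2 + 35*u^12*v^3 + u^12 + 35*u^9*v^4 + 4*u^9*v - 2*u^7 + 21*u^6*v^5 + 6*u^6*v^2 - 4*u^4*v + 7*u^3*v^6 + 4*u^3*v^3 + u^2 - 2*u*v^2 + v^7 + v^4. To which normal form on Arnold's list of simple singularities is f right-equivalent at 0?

The Hessian of f at 0 is [[2, 0], [0, 0]] with rank 1, so corank 1. A Groebner basis of the Jacobian ideal J(f) in C{u,v} is {u^3, -u + v^2}; counting standard monomials gives mu = 6. Corank 1: A-series; mu = 6 gives A_6.

A_6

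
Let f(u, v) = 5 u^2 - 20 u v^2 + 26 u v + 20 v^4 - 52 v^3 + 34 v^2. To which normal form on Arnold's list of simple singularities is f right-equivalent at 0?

The Hessian of f at 0 has rank 2. Corank 0: nondegenerate Morse point, so A_1.

A_{1}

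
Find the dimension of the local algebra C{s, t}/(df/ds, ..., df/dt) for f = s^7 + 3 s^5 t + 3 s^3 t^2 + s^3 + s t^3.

7

The Hessian of f at 0 has rank 0. Corank 2; j^3 = s^3 is a perfect cube, so E-series; the 4-jet and mu = 7 give E_7.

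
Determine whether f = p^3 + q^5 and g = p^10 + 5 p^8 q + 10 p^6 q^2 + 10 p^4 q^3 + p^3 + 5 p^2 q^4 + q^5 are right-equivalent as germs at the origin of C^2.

Yes.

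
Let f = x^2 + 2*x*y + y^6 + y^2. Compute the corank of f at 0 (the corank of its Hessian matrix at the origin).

Hessian at 0 has rank 1.

1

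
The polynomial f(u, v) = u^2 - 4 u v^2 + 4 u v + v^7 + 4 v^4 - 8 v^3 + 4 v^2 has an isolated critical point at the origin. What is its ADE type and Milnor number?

The Hessian of f at 0 has rank 1. Corank 1: A-series; mu = 6 gives A_6.

Type A_{6}, Milnor number mu = 6.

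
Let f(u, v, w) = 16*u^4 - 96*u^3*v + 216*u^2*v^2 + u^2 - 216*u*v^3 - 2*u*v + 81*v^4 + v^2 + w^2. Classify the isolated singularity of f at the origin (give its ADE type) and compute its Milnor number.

Type A3, Milnor number mu = 3.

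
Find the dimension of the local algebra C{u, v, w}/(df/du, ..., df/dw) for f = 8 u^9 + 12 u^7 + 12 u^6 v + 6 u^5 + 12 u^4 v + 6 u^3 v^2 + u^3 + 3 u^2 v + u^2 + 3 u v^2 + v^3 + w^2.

2

The Hessian of f at 0 is [[2, 0, 0], [0, 0, 0], [0, 0, 2]] with rank 2, so corank 1. A Groebner basis of the Jacobian ideal J(f) in C{u,v,w} is {v^2, u, w}; counting standard monomials gives mu = 2. Corank 1: A-series; mu = 2 gives A_2.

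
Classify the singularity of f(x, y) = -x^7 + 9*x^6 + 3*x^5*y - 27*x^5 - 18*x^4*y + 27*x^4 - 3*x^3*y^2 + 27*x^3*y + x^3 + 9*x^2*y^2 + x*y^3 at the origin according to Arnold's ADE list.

The Hessian of f at 0 has rank 0. Corank 2; j^3 = x^3 is a perfect cube, so E-series; the 4-jet and mu = 7 give E_7.

E_{7}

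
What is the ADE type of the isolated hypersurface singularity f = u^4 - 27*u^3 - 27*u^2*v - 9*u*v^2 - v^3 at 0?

The Hessian of f at 0 has rank 0. Corank 2; j^3 = -(3*u + v)^3 is a perfect cube, so E-series; the 4-jet and mu = 6 give E_6.

E6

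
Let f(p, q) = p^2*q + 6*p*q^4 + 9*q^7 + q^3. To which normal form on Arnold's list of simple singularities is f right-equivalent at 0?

The Hessian of f at 0 has rank 0. Corank 2; j^3 = q*(p^2 + q^2) splits into three distinct lines over C (the quadratic factor has nonzero discriminant), so D_4.

D_4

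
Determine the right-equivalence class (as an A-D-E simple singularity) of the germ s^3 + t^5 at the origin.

E_{8}

The Hessian of f at 0 is [[0, 0], [0, 0]] with rank 0, so corank 2. A Groebner basis of the Jacobian ideal J(f) in C{s,t} is {t^4, s^2}; counting standard monomials gives mu = 8. Corank 2; j^3 = s^3 is a perfect cube, so E-series; the 5-jet and mu = 8 give E_8.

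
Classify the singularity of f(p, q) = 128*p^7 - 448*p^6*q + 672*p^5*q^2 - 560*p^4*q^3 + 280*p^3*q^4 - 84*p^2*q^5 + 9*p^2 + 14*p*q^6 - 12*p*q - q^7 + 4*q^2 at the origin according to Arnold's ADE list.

The Hessian of f at 0 has rank 1. Corank 1: A-series; mu = 6 gives A_6.

A_6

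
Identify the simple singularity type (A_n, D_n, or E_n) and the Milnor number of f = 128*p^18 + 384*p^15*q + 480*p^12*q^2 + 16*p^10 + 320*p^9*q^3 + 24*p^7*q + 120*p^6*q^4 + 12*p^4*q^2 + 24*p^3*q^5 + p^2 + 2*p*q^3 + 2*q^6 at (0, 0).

Type A_{5}, Milnor number mu = 5.

The Hessian of f at 0 is [[2, 0], [0, 0]] with rank 1, so corank 1. A Groebner basis of the Jacobian ideal J(f) in C{p,q} is {p*q^2, p + q^3, p^2}; counting standard monomials gives mu = 5. Corank 1: A-series; mu = 5 gives A_5.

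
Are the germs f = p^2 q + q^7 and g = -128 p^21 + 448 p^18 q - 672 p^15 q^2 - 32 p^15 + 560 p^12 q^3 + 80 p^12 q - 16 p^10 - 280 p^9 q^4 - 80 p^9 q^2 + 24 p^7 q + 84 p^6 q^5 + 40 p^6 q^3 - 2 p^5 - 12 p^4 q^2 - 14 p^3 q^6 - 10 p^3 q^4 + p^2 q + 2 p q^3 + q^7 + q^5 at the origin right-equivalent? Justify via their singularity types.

Yes.

The Hessian of f at 0 has rank 0. Corank 2; j^3 = p^2*q has shape L^2 M (L != M), so D-series; mu = 8 gives D_8. The Hessian of g at 0 has rank 0. Corank 2; j^3 = p^2*q has shape L^2 M (L != M), so D-series; mu = 8 gives D_8. Both have type D_8, hence right-equivalent.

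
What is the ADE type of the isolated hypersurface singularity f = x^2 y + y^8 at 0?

D_{9}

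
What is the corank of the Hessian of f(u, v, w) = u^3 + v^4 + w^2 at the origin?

2

Hessian at 0 has rank 1.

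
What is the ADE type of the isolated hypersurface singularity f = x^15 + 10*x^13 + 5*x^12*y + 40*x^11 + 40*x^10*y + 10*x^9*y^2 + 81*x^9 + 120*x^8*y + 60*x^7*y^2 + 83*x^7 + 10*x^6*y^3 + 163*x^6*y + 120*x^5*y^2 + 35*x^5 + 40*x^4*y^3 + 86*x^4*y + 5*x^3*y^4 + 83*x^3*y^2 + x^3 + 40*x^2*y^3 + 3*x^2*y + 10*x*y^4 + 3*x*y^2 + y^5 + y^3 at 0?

E_{8}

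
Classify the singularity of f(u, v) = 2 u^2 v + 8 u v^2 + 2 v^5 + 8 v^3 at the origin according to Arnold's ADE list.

D_{6}

The Hessian of f at 0 has rank 0. Corank 2; j^3 = 2*v*(u + 2*v)^2 has shape L^2 M (L != M), so D-series; mu = 6 gives D_6.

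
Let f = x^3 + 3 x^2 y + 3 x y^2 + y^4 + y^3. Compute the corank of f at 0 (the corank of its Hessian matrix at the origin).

Hessian at 0 has rank 0.

2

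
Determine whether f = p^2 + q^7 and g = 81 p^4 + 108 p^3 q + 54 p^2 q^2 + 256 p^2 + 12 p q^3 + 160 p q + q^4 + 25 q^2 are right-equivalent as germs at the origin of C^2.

No.

The Hessian of f at 0 has rank 1. Corank 1: A-series; mu = 6 gives A_6. The Hessian of g at 0 has rank 1. Corank 1: A-series; mu = 3 gives A_3. f is A_6 but g is A_3, hence not right-equivalent.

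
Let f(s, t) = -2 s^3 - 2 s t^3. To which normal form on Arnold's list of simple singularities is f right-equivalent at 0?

E_{7}

The Hessian of f at 0 has rank 0. Corank 2; j^3 = -2*s^3 is a perfect cube, so E-series; the 4-jet and mu = 7 give E_7.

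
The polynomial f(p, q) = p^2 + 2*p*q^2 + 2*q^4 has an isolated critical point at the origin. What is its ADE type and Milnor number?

Type A_{3}, Milnor number mu = 3.

The Hessian of f at 0 has rank 1. Corank 1: A-series; mu = 3 gives A_3.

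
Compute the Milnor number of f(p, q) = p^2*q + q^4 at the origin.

5

The Hessian of f at 0 has rank 0. Corank 2; j^3 = p^2*q has shape L^2 M (L != M), so D-series; mu = 5 gives D_5.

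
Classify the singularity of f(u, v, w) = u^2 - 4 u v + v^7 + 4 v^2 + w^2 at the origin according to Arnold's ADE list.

The Hessian of f at 0 has rank 2. Corank 1: A-series; mu = 6 gives A_6.

A6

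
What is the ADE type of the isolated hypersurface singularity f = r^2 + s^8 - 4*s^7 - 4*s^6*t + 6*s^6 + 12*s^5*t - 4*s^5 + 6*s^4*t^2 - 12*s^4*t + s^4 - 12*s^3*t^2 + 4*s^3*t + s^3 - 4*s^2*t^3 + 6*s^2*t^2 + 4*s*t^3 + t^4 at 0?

The Hessian of f at 0 has rank 1. Corank 2; j^3 = s^3 is a perfect cube, so E-series; the 4-jet and mu = 6 give E_6.

E_6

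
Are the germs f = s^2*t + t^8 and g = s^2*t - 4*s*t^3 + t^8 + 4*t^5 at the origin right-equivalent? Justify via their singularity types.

Yes.

The Hessian of f at 0 has rank 0. Corank 2; j^3 = s^2*t has shape L^2 M (L != M), so D-series; mu = 9 gives D_9. The Hessian of g at 0 has rank 0. Corank 2; j^3 = s^2*t has shape L^2 M (L != M), so D-series; mu = 9 gives D_9. Both have type D_9, hence right-equivalent.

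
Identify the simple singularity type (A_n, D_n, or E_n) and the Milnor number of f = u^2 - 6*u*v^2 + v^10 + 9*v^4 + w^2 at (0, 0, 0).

The Hessian of f at 0 is [[2, 0, 0], [0, 0, 0], [0, 0, 2]] with rank 2, so corank 1. A Groebner basis of the Jacobian ideal J(f) in C{u,v,w} is {u^5, u^4*v, -u/3 + v^2, w}; counting standard monomials gives mu = 9. Corank 1: A-series; mu = 9 gives A_9.

Type A_{9}, Milnor number mu = 9.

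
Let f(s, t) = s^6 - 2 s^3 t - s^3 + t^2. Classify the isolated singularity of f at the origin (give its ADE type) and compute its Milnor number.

The Hessian of f at 0 has rank 1. Corank 1: A-series; mu = 2 gives A_2.

Type A2, Milnor number mu = 2.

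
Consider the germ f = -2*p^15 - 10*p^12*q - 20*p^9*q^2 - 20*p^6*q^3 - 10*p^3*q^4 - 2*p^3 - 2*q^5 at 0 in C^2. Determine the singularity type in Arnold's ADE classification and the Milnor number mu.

Type E_8, Milnor number mu = 8.

The Hessian of f at 0 has rank 0. Corank 2; j^3 = -2*p^3 is a perfect cube, so E-series; the 5-jet and mu = 8 give E_8.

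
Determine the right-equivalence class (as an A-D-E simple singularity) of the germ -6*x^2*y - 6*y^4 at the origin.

The Hessian of f at 0 has rank 0. Corank 2; j^3 = -6*x^2*y has shape L^2 M (L != M), so D-series; mu = 5 gives D_5.

D5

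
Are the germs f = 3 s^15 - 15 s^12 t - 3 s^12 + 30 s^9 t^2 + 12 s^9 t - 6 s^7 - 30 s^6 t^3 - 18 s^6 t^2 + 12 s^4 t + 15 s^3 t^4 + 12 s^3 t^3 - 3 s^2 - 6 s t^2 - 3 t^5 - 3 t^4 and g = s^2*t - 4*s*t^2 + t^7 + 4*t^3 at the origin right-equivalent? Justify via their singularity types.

No.

The Hessian of f at 0 is [[-6, 0], [0, 0]] with rank 1, so corank 1. A Groebner basis of the Jacobian ideal J(f) in C{s,t} is {s^2, s + t^2}; counting standard monomials gives mu = 4. Corank 1: A-series; mu = 4 gives A_4. The Hessian of g at 0 is [[0, 0], [0, 0]] with rank 0, so corank 2. A Groebner basis of the Jacobian ideal J(g) in C{s,t} is {s^2/7 + t^6 - 4*t^2/7, s^3 - 8*t^3, s*t - 2*t^2}; counting standard monomials gives mu = 8. Corank 2; j^3 = t*(s - 2*t)^2 has shape L^2 M (L != M), so D-series; mu = 8 gives D_8. f is A_4 but g is D_8, hence not right-equivalent.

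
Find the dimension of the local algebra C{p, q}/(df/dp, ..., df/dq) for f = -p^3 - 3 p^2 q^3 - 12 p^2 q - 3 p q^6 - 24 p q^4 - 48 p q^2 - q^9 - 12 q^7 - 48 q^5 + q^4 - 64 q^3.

The Hessian of f at 0 has rank 0. Corank 2; j^3 = -(p + 4*q)^3 is a perfect cube, so E-series; the 4-jet and mu = 6 give E_6.

6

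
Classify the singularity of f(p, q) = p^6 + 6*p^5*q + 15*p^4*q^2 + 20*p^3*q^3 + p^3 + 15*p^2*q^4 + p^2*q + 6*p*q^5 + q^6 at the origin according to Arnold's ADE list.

The Hessian of f at 0 has rank 0. Corank 2; j^3 = p^2*(p + q) has shape L^2 M (L != M), so D-series; mu = 7 gives D_7.

D_{7}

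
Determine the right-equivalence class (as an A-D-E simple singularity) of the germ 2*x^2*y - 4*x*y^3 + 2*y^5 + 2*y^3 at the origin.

The Hessian of f at 0 is [[0, 0], [0, 0]] with rank 0, so corank 2. A Groebner basis of the Jacobian ideal J(f) in C{x,y} is {y^3, x^2 + 3*y^2, x*y}; counting standard monomials gives mu = 4. Corank 2; j^3 = 2*y*(x^2 + y^2) splits into three distinct lines over C (the quadratic factor has nonzero discriminant), so D_4.

D4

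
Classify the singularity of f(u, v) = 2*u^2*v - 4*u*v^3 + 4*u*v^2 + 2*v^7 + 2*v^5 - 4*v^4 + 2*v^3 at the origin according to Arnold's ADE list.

D8

The Hessian of f at 0 has rank 0. Corank 2; j^3 = 2*v*(u + v)^2 has shape L^2 M (L != M), so D-series; mu = 8 gives D_8.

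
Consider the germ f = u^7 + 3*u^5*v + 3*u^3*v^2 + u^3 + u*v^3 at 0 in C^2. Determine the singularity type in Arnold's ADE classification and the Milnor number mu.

Type E_{7}, Milnor number mu = 7.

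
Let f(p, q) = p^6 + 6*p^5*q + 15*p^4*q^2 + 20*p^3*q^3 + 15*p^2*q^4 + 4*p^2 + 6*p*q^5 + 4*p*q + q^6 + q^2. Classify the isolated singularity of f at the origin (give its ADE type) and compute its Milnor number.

Type A_{5}, Milnor number mu = 5.

The Hessian of f at 0 has rank 1. Corank 1: A-series; mu = 5 gives A_5.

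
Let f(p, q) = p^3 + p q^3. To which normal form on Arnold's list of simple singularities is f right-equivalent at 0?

E_7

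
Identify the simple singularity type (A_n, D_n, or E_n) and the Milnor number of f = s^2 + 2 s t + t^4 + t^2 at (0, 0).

Type A_{3}, Milnor number mu = 3.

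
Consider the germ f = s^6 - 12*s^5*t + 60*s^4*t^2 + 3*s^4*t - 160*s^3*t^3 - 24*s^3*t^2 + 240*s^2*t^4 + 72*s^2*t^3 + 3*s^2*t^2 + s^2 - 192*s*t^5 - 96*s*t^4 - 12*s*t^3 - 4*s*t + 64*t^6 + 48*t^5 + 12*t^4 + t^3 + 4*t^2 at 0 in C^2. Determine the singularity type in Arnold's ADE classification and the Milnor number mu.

The Hessian of f at 0 has rank 1. Corank 1: A-series; mu = 2 gives A_2.

Type A_{2}, Milnor number mu = 2.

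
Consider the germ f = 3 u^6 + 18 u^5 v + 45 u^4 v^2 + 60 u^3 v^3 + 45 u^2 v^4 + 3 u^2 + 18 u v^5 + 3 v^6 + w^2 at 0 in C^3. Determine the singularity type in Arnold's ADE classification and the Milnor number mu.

Type A_{5}, Milnor number mu = 5.

The Hessian of f at 0 is [[6, 0, 0], [0, 0, 0], [0, 0, 2]] with rank 2, so corank 1. A Groebner basis of the Jacobian ideal J(f) in C{u,v,w} is {v^5, u, w}; counting standard monomials gives mu = 5. Corank 1: A-series; mu = 5 gives A_5.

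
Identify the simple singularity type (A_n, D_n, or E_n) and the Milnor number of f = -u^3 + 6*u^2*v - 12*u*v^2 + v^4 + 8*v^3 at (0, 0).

The Hessian of f at 0 is [[0, 0], [0, 0]] with rank 0, so corank 2. A Groebner basis of the Jacobian ideal J(f) in C{u,v} is {v^3, u^2 - 4*u*v + 4*v^2}; counting standard monomials gives mu = 6. Corank 2; j^3 = -(u - 2*v)^3 is a perfect cube, so E-series; the 4-jet and mu = 6 give E_6.

Type E_6, Milnor number mu = 6.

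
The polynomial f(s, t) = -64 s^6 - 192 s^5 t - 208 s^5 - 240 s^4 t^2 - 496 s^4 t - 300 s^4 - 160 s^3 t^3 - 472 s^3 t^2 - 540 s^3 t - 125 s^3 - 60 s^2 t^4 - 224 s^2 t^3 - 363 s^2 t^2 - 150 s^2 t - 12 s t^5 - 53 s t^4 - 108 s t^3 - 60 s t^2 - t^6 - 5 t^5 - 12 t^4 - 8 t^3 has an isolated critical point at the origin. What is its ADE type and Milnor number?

Type E8, Milnor number mu = 8.

The Hessian of f at 0 has rank 0. Corank 2; j^3 = -(5*s + 2*t)^3 is a perfect cube, so E-series; the 5-jet and mu = 8 give E_8.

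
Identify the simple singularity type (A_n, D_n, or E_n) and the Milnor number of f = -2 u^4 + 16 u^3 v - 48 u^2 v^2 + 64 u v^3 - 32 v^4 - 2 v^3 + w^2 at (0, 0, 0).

Type E_{6}, Milnor number mu = 6.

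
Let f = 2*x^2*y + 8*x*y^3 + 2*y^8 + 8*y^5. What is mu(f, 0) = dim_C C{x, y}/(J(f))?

The Hessian of f at 0 has rank 0. Corank 2; j^3 = 2*x^2*y has shape L^2 M (L != M), so D-series; mu = 9 gives D_9.

9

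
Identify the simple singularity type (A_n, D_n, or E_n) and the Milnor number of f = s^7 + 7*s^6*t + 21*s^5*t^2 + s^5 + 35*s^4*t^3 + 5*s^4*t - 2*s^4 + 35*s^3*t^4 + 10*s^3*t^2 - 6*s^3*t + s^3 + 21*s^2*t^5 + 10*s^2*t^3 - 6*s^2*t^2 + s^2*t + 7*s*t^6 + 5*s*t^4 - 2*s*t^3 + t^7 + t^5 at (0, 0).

The Hessian of f at 0 has rank 0. Corank 2; j^3 = s^2*(s + t) has shape L^2 M (L != M), so D-series; mu = 8 gives D_8.

Type D8, Milnor number mu = 8.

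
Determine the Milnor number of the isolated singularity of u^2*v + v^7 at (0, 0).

The Hessian of f at 0 is [[0, 0], [0, 0]] with rank 0, so corank 2. A Groebner basis of the Jacobian ideal J(f) in C{u,v} is {u^2/7 + v^6, u^3, u*v}; counting standard monomials gives mu = 8. Corank 2; j^3 = u^2*v has shape L^2 M (L != M), so D-series; mu = 8 gives D_8.

8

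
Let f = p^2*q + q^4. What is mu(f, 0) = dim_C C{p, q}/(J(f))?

5

The Hessian of f at 0 is [[0, 0], [0, 0]] with rank 0, so corank 2. A Groebner basis of the Jacobian ideal J(f) in C{p,q} is {p^3, p^2/4 + q^3, p*q}; counting standard monomials gives mu = 5. Corank 2; j^3 = p^2*q has shape L^2 M (L != M), so D-series; mu = 5 gives D_5.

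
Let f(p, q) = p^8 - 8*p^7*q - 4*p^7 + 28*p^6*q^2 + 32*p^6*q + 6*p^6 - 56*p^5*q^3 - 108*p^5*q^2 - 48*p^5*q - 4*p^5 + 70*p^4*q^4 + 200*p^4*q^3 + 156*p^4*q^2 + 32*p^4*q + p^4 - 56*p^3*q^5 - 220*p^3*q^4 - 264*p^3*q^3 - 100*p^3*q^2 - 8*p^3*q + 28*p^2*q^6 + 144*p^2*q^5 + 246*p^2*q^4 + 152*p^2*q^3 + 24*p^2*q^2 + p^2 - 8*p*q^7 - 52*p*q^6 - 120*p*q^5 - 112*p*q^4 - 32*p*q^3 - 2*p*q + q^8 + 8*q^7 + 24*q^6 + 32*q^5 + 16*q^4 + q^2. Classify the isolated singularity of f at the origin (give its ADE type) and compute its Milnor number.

Type A_3, Milnor number mu = 3.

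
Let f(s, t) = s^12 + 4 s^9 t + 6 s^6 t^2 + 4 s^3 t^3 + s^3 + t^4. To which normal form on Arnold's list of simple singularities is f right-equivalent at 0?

E6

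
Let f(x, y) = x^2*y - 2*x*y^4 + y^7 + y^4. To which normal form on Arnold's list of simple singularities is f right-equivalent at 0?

D_5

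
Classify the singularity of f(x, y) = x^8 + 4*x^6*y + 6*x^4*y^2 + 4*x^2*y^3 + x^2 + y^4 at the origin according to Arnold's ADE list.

The Hessian of f at 0 has rank 1. Corank 1: A-series; mu = 3 gives A_3.

A3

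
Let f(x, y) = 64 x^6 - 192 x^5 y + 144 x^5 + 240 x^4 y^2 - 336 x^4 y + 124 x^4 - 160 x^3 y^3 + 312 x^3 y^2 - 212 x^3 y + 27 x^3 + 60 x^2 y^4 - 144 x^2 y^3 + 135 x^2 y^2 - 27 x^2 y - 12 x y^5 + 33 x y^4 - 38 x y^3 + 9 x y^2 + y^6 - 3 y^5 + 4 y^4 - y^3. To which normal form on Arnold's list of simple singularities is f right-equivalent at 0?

E_{6}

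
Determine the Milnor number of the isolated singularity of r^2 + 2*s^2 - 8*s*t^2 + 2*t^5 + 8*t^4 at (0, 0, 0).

The Hessian of f at 0 has rank 2. Corank 1: A-series; mu = 4 gives A_4.

4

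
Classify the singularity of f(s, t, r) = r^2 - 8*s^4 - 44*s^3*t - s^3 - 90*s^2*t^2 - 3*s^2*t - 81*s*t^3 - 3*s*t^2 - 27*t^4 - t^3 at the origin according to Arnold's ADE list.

The Hessian of f at 0 is [[0, 0, 0], [0, 0, 0], [0, 0, 2]] with rank 1, so corank 2. A Groebner basis of the Jacobian ideal J(f) in C{s,t,r} is {3*s^2/4 + 3*s*t/2 + t^4 + t^3/4 + 3*t^2/4, s^3 + 15*s^2/4 + 15*s*t/2 + 9*t^3/4 + 15*t^2/4, s^2*t - 9*s^2/4 - 9*s*t/2 - 7*t^3/4 - 9*t^2/4, s^2 + s*t^2 + 2*s*t + 4*t^3/3 + t^2, r}; counting standard monomials gives mu = 7. Corank 2; j^3 = -(s + t)^3 is a perfect cube, so E-series; the 4-jet and mu = 7 give E_7.

E_7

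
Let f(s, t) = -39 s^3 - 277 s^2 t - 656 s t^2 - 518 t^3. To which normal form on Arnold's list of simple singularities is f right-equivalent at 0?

The Hessian of f at 0 has rank 0. Corank 2; j^3 = -(3*s + 7*t)*(13*s^2 + 62*s*t + 74*t^2) splits into three distinct lines over C (the quadratic factor has nonzero discriminant), so D_4.

D_4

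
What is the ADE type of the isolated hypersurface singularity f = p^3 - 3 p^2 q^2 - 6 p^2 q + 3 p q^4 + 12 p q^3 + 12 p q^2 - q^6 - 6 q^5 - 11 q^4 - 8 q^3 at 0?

E6

The Hessian of f at 0 is [[0, 0], [0, 0]] with rank 0, so corank 2. A Groebner basis of the Jacobian ideal J(f) in C{p,q} is {p^3 - 6*p^2 + 24*p*q - 24*q^2, p^2*q - 2*p^2 + 8*p*q - 8*q^2, -p^2/2 + p*q^2 + 2*p*q - 2*q^2, q^3}; counting standard monomials gives mu = 6. Corank 2; j^3 = (p - 2*q)^3 is a perfect cube, so E-series; the 4-jet and mu = 6 give E_6.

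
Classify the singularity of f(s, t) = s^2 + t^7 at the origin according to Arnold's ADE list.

The Hessian of f at 0 is [[2, 0], [0, 0]] with rank 1, so corank 1. A Groebner basis of the Jacobian ideal J(f) in C{s,t} is {t^6, s}; counting standard monomials gives mu = 6. Corank 1: A-series; mu = 6 gives A_6.

A_{6}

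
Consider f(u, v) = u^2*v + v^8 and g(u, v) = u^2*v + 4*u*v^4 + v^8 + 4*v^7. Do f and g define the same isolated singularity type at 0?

The Hessian of f at 0 is [[0, 0], [0, 0]] with rank 0, so corank 2. A Groebner basis of the Jacobian ideal J(f) in C{u,v} is {u^2/8 + v^7, u^3, u*v}; counting standard monomials gives mu = 9. Corank 2; j^3 = u^2*v has shape L^2 M (L != M), so D-series; mu = 9 gives D_9. The Hessian of g at 0 is [[0, 0], [0, 0]] with rank 0, so corank 2. A Groebner basis of the Jacobian ideal J(g) in C{u,v} is {u^2*v^2, u^2*v + u^2/2 + u*v^3, u*v/2 + v^4, u^3}; counting standard monomials gives mu = 9. Corank 2; j^3 = u^2*v has shape L^2 M (L != M), so D-series; mu = 9 gives D_9. Both have type D_9, hence right-equivalent.

Yes.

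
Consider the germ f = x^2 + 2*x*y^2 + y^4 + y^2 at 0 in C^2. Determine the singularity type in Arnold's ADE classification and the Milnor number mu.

Type A_1, Milnor number mu = 1.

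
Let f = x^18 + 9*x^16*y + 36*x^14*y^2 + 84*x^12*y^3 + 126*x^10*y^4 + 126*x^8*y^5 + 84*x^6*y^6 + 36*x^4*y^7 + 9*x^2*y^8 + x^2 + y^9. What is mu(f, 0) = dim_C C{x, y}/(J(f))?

The Hessian of f at 0 is [[2, 0], [0, 0]] with rank 1, so corank 1. A Groebner basis of the Jacobian ideal J(f) in C{x,y} is {y^8, x}; counting standard monomials gives mu = 8. Corank 1: A-series; mu = 8 gives A_8.

8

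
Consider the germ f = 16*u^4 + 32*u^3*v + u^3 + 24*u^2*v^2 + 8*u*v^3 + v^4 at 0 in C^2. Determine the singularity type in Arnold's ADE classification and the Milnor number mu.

Type E_6, Milnor number mu = 6.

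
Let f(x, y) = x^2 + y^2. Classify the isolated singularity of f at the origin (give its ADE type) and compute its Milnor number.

Type A1, Milnor number mu = 1.

The Hessian of f at 0 has rank 2. Corank 0: nondegenerate Morse point, so A_1.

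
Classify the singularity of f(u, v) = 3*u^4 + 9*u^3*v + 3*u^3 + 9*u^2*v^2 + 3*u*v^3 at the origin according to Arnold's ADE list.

The Hessian of f at 0 is [[0, 0], [0, 0]] with rank 0, so corank 2. A Groebner basis of the Jacobian ideal J(f) in C{u,v} is {3*u^2 + v^4 + v^3, u^3, u^2*v - u^2 - v^3/3, 2*u^2 + u*v^2 + 2*v^3/3}; counting standard monomials gives mu = 7. Corank 2; j^3 = 3*u^3 is a perfect cube, so E-series; the 4-jet and mu = 7 give E_7.

E7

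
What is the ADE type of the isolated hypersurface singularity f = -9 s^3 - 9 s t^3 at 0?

E_{7}

The Hessian of f at 0 has rank 0. Corank 2; j^3 = -9*s^3 is a perfect cube, so E-series; the 4-jet and mu = 7 give E_7.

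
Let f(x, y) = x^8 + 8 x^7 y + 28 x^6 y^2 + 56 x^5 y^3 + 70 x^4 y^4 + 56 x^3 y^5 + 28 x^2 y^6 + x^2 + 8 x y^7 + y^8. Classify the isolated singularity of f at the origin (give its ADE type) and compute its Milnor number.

Type A_{7}, Milnor number mu = 7.

The Hessian of f at 0 is [[2, 0], [0, 0]] with rank 1, so corank 1. A Groebner basis of the Jacobian ideal J(f) in C{x,y} is {y^7, x}; counting standard monomials gives mu = 7. Corank 1: A-series; mu = 7 gives A_7.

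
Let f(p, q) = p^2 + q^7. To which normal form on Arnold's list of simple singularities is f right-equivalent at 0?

The Hessian of f at 0 has rank 1. Corank 1: A-series; mu = 6 gives A_6.

A6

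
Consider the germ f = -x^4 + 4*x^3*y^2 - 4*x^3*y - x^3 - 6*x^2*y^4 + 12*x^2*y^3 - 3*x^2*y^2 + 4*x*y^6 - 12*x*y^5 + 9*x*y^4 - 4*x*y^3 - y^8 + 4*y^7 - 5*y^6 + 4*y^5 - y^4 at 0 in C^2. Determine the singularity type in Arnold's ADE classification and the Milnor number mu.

Type E_{6}, Milnor number mu = 6.

The Hessian of f at 0 is [[0, 0], [0, 0]] with rank 0, so corank 2. A Groebner basis of the Jacobian ideal J(f) in C{x,y} is {x^3, x^2*y, -x^2/2 + x*y^2, 3*x^2/2 + y^3}; counting standard monomials gives mu = 6. Corank 2; j^3 = -x^3 is a perfect cube, so E-series; the 4-jet and mu = 6 give E_6.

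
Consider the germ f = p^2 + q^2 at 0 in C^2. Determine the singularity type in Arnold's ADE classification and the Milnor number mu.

Type A_1, Milnor number mu = 1.

The Hessian of f at 0 is [[2, 0], [0, 2]] with rank 2, so corank 0. A Groebner basis of the Jacobian ideal J(f) in C{p,q} is {p, q}; counting standard monomials gives mu = 1. Corank 0: nondegenerate Morse point, so A_1.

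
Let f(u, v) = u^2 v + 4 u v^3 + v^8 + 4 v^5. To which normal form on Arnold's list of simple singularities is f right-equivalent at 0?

D9

The Hessian of f at 0 is [[0, 0], [0, 0]] with rank 0, so corank 2. A Groebner basis of the Jacobian ideal J(f) in C{u,v} is {u^4, u^3*v - u^2 - 2*u*v^2, u^3/2 + u^2*v^2, u*v/2 + v^3}; counting standard monomials gives mu = 9. Corank 2; j^3 = u^2*v has shape L^2 M (L != M), so D-series; mu = 9 gives D_9.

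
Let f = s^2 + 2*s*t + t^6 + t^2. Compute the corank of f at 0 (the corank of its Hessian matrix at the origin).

1

The Hessian at 0 is [[2, 2], [2, 2]] of rank 1; hence corank 1.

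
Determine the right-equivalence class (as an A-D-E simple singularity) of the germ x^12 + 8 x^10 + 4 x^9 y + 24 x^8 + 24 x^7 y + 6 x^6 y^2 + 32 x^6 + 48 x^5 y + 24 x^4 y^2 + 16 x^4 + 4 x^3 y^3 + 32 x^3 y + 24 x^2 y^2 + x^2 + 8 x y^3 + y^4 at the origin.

A_3

The Hessian of f at 0 is [[2, 0], [0, 0]] with rank 1, so corank 1. A Groebner basis of the Jacobian ideal J(f) in C{x,y} is {y^3, x}; counting standard monomials gives mu = 3. Corank 1: A-series; mu = 3 gives A_3.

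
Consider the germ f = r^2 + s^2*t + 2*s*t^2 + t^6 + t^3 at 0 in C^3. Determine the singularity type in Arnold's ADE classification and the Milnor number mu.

Type D7, Milnor number mu = 7.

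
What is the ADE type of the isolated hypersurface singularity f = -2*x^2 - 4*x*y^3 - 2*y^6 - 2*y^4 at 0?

A_3

The Hessian of f at 0 has rank 1. Corank 1: A-series; mu = 3 gives A_3.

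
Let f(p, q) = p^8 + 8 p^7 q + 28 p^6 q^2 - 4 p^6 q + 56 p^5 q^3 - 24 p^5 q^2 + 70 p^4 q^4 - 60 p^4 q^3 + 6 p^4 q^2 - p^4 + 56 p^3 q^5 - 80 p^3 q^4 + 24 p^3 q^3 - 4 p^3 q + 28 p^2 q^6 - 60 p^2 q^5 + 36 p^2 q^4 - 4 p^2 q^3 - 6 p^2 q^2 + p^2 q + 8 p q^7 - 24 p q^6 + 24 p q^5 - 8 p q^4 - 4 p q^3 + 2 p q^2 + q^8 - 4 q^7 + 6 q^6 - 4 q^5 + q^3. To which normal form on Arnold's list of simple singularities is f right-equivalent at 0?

D5

The Hessian of f at 0 is [[0, 0], [0, 0]] with rank 0, so corank 2. A Groebner basis of the Jacobian ideal J(f) in C{p,q} is {p^3 - p^2/4 + q^2/4, p^2/4 + q^3 - q^2/4, p*q + q^2}; counting standard monomials gives mu = 5. Corank 2; j^3 = q*(p + q)^2 has shape L^2 M (L != M), so D-series; mu = 5 gives D_5.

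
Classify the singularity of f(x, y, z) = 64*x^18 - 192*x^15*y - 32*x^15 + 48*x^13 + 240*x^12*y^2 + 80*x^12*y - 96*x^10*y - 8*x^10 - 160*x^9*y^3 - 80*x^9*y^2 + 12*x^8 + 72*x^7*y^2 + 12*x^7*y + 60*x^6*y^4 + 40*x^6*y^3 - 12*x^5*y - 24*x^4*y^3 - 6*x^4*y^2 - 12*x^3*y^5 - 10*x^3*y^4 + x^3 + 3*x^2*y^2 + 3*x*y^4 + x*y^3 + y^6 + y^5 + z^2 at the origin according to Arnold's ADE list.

E_7

The Hessian of f at 0 has rank 1. Corank 2; j^3 = x^3 is a perfect cube, so E-series; the 4-jet and mu = 7 give E_7.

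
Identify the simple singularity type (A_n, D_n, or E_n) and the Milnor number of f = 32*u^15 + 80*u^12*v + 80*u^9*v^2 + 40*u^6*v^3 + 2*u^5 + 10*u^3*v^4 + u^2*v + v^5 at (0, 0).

The Hessian of f at 0 is [[0, 0], [0, 0]] with rank 0, so corank 2. A Groebner basis of the Jacobian ideal J(f) in C{u,v} is {u^2/5 + v^4, u^3, u*v}; counting standard monomials gives mu = 6. Corank 2; j^3 = u^2*v has shape L^2 M (L != M), so D-series; mu = 6 gives D_6.

Type D_6, Milnor number mu = 6.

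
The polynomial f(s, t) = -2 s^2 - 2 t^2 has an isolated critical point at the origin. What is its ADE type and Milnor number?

Type A1, Milnor number mu = 1.

The Hessian of f at 0 has rank 2. Corank 0: nondegenerate Morse point, so A_1.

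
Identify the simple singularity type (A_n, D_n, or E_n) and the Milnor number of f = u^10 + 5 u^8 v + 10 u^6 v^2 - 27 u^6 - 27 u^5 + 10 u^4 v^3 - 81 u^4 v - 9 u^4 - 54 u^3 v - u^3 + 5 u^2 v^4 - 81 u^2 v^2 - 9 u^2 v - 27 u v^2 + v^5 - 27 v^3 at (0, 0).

The Hessian of f at 0 is [[0, 0], [0, 0]] with rank 0, so corank 2. A Groebner basis of the Jacobian ideal J(f) in C{u,v} is {u^2/972 + u*v^3 + u*v^2/18 + u*v/162 + v^3/6 + v^2/108, v^4, u^3 + u^2/2 + 3*u*v + 27*v^3 + 9*v^2/2, u^2*v - u^2/18 + 3*u*v^2 - u*v/3 - v^2/2}; counting standard monomials gives mu = 8. Corank 2; j^3 = -(u + 3*v)^3 is a perfect cube, so E-series; the 5-jet and mu = 8 give E_8.

Type E8, Milnor number mu = 8.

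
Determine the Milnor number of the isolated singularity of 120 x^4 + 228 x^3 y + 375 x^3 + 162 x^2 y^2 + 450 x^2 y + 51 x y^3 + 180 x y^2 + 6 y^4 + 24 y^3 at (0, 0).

7

The Hessian of f at 0 has rank 0. Corank 2; j^3 = 3*(5*x + 2*y)^3 is a perfect cube, so E-series; the 4-jet and mu = 7 give E_7.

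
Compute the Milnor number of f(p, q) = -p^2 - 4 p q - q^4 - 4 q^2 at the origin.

3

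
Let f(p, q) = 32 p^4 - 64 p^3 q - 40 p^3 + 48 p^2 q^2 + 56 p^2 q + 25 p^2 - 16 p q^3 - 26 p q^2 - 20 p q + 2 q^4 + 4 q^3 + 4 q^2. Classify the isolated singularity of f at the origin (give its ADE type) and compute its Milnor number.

The Hessian of f at 0 is [[50, -20], [-20, 8]] with rank 1, so corank 1. A Groebner basis of the Jacobian ideal J(f) in C{p,q} is {p^2 - 20*p + 8*q, p*q - 50*p + 20*q, -125*p + q^2 + 50*q}; counting standard monomials gives mu = 3. Corank 1: A-series; mu = 3 gives A_3.

Type A_{3}, Milnor number mu = 3.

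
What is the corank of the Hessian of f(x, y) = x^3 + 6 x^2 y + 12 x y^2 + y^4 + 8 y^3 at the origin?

2

Hessian at 0 has rank 0.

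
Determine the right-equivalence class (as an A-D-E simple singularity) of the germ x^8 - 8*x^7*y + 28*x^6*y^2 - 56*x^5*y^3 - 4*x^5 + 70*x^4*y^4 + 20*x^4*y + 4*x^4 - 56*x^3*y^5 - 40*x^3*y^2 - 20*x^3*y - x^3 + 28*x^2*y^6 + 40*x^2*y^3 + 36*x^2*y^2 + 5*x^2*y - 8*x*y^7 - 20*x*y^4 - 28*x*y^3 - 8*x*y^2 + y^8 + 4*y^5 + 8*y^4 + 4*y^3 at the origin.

The Hessian of f at 0 has rank 0. Corank 2; j^3 = -(x - 2*y)^2*(x - y) has shape L^2 M (L != M), so D-series; mu = 9 gives D_9.

D_{9}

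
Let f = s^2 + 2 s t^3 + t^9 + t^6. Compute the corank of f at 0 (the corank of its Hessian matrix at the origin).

1

Hessian at 0 has rank 1.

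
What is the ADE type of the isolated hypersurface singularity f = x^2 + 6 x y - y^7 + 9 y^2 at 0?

A_6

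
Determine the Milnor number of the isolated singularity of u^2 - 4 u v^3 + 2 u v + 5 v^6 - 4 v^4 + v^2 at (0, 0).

5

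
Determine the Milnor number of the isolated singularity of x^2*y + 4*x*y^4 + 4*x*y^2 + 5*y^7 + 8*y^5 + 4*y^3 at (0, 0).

8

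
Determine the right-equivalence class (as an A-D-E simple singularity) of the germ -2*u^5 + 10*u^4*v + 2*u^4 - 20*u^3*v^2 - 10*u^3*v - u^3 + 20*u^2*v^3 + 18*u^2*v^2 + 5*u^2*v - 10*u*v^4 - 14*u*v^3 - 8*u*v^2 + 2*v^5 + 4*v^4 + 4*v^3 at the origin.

D_{6}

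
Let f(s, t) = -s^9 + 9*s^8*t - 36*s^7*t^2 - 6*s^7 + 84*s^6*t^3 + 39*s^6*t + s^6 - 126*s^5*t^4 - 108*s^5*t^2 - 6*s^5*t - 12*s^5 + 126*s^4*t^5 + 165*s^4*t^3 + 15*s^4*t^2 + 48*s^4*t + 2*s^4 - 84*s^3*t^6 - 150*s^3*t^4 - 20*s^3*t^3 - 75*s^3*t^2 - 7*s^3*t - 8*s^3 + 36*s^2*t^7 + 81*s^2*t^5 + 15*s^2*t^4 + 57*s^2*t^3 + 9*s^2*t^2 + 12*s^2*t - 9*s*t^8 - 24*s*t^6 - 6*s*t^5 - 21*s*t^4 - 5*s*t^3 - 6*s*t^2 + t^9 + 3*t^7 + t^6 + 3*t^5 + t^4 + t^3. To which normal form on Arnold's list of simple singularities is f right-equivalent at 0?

E_7

The Hessian of f at 0 has rank 0. Corank 2; j^3 = -(2*s - t)^3 is a perfect cube, so E-series; the 4-jet and mu = 7 give E_7.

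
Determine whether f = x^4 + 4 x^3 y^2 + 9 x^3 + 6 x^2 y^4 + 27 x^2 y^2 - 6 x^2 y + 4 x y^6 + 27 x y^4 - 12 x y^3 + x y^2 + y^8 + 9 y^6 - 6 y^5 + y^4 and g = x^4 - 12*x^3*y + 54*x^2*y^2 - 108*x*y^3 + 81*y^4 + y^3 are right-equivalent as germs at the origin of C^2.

No.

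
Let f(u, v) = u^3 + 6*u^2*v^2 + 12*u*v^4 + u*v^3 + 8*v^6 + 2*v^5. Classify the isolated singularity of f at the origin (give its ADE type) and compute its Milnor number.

The Hessian of f at 0 has rank 0. Corank 2; j^3 = u^3 is a perfect cube, so E-series; the 4-jet and mu = 7 give E_7.

Type E_{7}, Milnor number mu = 7.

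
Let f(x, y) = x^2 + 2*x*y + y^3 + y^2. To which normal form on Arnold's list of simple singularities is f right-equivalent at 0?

The Hessian of f at 0 is [[2, 2], [2, 2]] with rank 1, so corank 1. A Groebner basis of the Jacobian ideal J(f) in C{x,y} is {y^2, x + y}; counting standard monomials gives mu = 2. Corank 1: A-series; mu = 2 gives A_2.

A_{2}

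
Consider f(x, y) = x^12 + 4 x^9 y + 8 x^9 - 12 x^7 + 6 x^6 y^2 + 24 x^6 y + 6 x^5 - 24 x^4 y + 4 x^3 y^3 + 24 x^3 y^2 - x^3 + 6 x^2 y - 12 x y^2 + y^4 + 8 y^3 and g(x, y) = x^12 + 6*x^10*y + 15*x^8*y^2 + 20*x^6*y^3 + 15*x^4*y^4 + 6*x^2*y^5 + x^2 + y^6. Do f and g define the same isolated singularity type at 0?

The Hessian of f at 0 has rank 0. Corank 2; j^3 = -(x - 2*y)^3 is a perfect cube, so E-series; the 4-jet and mu = 6 give E_6. The Hessian of g at 0 has rank 1. Corank 1: A-series; mu = 5 gives A_5. f is E_6 but g is A_5, hence not right-equivalent.

No.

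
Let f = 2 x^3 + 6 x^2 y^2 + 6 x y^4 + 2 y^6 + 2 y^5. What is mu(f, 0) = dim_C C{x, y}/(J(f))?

The Hessian of f at 0 has rank 0. Corank 2; j^3 = 2*x^3 is a perfect cube, so E-series; the 5-jet and mu = 8 give E_8.

8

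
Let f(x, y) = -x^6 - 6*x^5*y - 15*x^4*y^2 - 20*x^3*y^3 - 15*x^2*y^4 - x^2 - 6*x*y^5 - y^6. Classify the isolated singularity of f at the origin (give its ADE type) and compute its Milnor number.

The Hessian of f at 0 has rank 1. Corank 1: A-series; mu = 5 gives A_5.

Type A_{5}, Milnor number mu = 5.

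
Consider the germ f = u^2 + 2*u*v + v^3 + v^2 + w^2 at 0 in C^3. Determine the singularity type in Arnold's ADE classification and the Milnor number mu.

Type A_{2}, Milnor number mu = 2.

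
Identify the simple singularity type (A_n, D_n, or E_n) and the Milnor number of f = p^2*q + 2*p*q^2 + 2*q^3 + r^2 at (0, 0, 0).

Type D4, Milnor number mu = 4.

The Hessian of f at 0 is [[0, 0, 0], [0, 0, 0], [0, 0, 2]] with rank 1, so corank 2. A Groebner basis of the Jacobian ideal J(f) in C{p,q,r} is {q^3, p^2 + 2*q^2, p*q + q^2, r}; counting standard monomials gives mu = 4. Corank 2; j^3 = q*(p^2 + 2*p*q + 2*q^2) splits into three distinct lines over C (the quadratic factor has nonzero discriminant), so D_4.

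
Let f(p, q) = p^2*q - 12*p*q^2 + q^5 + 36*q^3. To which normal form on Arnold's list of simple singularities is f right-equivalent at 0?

The Hessian of f at 0 has rank 0. Corank 2; j^3 = q*(p - 6*q)^2 has shape L^2 M (L != M), so D-series; mu = 6 gives D_6.

D6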